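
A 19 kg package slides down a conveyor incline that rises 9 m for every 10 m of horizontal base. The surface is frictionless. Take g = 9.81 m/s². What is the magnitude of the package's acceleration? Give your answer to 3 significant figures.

6.56 m/s²

Resolving the weight along the incline: the component pulling the package down the slope is mg sin 41.99° = 19 × 9.81 × 0.6690 = 124.695 N, and the normal force is N = mg cos 41.99° = 19 × 9.81 × 0.7433 = 138.544 N.
With no friction the net force along the incline is 124.695 N, so a = g sin 41.99° = 124.695 / 19 = 6.5629 m/s².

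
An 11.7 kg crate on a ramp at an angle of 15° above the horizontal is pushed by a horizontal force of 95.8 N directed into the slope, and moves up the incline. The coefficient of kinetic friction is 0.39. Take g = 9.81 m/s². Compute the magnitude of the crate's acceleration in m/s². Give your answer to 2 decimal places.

The horizontal push has components F cos 15° = 95.8 × 0.9659 = 92.533 N up the incline and F sin 15° = 95.8 × 0.2588 = 24.793 N pressing into the surface.
The normal force is therefore N = mg cos 15° + F sin 15° = 110.863 + 24.793 = 135.656 N, and kinetic friction down the slope is μN = 0.39 × 135.656 = 52.906 N.
Along the incline: F cos 15° − mg sin 15° − μN = ma, so 92.533 − 29.704 − 52.906 = 11.7 a, giving a = 0.8481 m/s².

0.85 m/s²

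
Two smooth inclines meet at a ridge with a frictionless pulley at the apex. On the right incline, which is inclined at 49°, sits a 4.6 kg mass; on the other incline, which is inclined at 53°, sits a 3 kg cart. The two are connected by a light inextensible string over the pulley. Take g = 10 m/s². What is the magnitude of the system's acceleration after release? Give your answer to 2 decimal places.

Resolve each weight along its own incline: the 4.6 kg mass has component 4.6 × 10 × sin 49° = 34.717 N down its slope, and the 3 kg mass has 3 × 10 × sin 53° = 23.959 N down its slope.
The 4.6 kg side's 34.717 N exceeds the other side's 23.959 N, so that mass slides down and the 3 kg mass slides up. Taking that direction as positive, Newton's second law for the whole system gives 34.717 − 23.959 = (4.6 + 3) a, so a = 10.758 / 7.6 = 1.4155 m/s².

1.42 m/s²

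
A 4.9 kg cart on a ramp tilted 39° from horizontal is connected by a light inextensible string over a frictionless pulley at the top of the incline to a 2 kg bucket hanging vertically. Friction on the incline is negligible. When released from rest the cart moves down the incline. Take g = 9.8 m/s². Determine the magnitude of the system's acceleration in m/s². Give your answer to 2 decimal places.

1.54 m/s²

For the cart on the incline: the weight component along the slope is m₁g sin 39° = 4.9 × 9.8 × 0.6293 = 30.219 N and the normal force is N = m₁g cos 39° = 37.319 N.
Newton's second law for the cart (down-slope positive): 30.219 − T = 4.9 a. For the hanging bucket (upward positive): T − 2 × 9.8 = 2 a.
Adding the two equations eliminates T: 10.619 = 6.9 a, so a = 1.5390 m/s².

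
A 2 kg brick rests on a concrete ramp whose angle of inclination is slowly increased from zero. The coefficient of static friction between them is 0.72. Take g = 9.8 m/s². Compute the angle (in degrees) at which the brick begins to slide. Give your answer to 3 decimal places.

At the threshold of sliding, static friction is at its maximum μ_s N and exactly balances the weight component along the incline: mg sin θ = μ_s mg cos θ.
Hence tan θ = μ_s = 0.72, so θ = arctan(0.72) = 35.7539°.

35.754°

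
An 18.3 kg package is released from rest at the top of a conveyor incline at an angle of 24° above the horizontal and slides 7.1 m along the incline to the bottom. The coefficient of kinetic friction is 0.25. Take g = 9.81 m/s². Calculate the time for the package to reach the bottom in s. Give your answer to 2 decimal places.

2.85 s

The weight component along the incline is mg sin 24° = 73.019 N and the normal force is N = mg cos 24° = 164.002 N.
Friction up the slope is f = μN = 0.25 × 164.002 = 41.001 N, so the net downslope force is 73.019 − 41.001 = 32.018 N and a = 32.018 / 18.3 = 1.7496 m/s².
Starting from rest, L = ½at², so t = √(2L/a) = √(2 × 7.1 / 1.7496) = 2.8489 s.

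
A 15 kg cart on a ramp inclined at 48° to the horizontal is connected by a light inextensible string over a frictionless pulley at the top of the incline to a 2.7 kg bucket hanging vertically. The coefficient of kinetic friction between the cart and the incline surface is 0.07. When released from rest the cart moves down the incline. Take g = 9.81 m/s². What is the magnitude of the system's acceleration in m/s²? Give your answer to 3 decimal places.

For the cart on the incline: the weight component along the slope is m₁g sin 48° = 15 × 9.81 × 0.7431 = 109.347 N and the normal force is N = m₁g cos 48° = 98.463 N.
Kinetic friction opposes the cart's motion down the incline: f = μN = 0.07 × 98.463 = 6.892 N acting up the slope.
Newton's second law for the cart (down-slope positive): 109.347 − 6.892 − T = 15 a. For the hanging bucket (upward positive): T − 2.7 × 9.81 = 2.7 a.
Adding the two equations eliminates T: 75.968 = 17.7 a, so a = 4.2920 m/s².

4.292 m/s²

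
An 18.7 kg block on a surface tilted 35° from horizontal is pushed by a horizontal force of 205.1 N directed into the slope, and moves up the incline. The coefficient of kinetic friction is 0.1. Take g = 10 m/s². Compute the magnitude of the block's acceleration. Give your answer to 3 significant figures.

1.80 m/s²

The horizontal push has components F cos 35° = 205.1 × 0.8192 = 168.018 N up the incline and F sin 35° = 205.1 × 0.5736 = 117.645 N pressing into the surface.
The normal force is therefore N = mg cos 35° + F sin 35° = 153.190 + 117.645 = 270.835 N, and kinetic friction down the slope is μN = 0.1 × 270.835 = 27.084 N.
Along the incline: F cos 35° − mg sin 35° − μN = ma, so 168.018 − 107.263 − 27.084 = 18.7 a, giving a = 1.8006 m/s².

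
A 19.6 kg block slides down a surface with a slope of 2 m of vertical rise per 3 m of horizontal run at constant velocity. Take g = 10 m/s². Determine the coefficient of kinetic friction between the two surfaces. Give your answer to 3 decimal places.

At constant velocity the net force along the incline is zero: mg sin 33.69° = μ mg cos 33.69°.
So μ = tan 33.69° = 0.5547 / 0.8321 = 0.6666.

0.667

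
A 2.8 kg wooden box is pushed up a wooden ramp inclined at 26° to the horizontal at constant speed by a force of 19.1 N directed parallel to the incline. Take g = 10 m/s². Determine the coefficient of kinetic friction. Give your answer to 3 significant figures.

0.271

At constant speed ΣF = 0 along the incline. The applied 19.1 N acts up the slope; the weight component mg sin 26° = 12.274 N and kinetic friction μN both act down the slope.
So 19.1 = 12.274 + μ × 25.166, giving μ = (19.1 − 12.274) / 25.166 = 0.2712.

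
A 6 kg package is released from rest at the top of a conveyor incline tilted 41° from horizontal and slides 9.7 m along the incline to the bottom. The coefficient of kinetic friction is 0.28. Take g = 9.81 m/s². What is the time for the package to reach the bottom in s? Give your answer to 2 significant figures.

The weight component along the incline is mg sin 41° = 38.616 N and the normal force is N = mg cos 41° = 44.422 N.
Friction up the slope is f = μN = 0.28 × 44.422 = 12.438 N, so the net downslope force is 38.616 − 12.438 = 26.178 N and a = 26.178 / 6 = 4.3630 m/s².
Starting from rest, L = ½at², so t = √(2L/a) = √(2 × 9.7 / 4.3630) = 2.1087 s.

2.1 s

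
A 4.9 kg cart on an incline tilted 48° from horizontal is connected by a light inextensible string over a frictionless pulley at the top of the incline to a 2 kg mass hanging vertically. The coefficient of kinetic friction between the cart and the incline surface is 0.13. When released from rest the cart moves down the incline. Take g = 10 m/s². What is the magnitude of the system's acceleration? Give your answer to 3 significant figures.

For the cart on the incline: the weight component along the slope is m₁g sin 48° = 4.9 × 10 × 0.7431 = 36.412 N and the normal force is N = m₁g cos 48° = 32.787 N.
Kinetic friction opposes the cart's motion down the incline: f = μN = 0.13 × 32.787 = 4.262 N acting up the slope.
Newton's second law for the cart (down-slope positive): 36.412 − 4.262 − T = 4.9 a. For the hanging mass (upward positive): T − 2 × 10 = 2 a.
Adding the two equations eliminates T: 12.150 = 6.9 a, so a = 1.7609 m/s².

1.76 m/s²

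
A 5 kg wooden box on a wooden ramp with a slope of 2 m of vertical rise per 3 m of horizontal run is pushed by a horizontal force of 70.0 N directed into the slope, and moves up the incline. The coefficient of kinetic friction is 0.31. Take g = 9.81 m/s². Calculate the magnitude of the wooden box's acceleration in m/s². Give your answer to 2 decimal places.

1.27 m/s²

The horizontal push has components F cos 33.69° = 70.0 × 0.8321 = 58.247 N up the incline and F sin 33.69° = 70.0 × 0.5547 = 38.829 N pressing into the surface.
The normal force is therefore N = mg cos 33.69° + F sin 33.69° = 40.815 + 38.829 = 79.644 N, and kinetic friction down the slope is μN = 0.31 × 79.644 = 24.690 N.
Along the incline: F cos 33.69° − mg sin 33.69° − μN = ma, so 58.247 − 27.208 − 24.690 = 5 a, giving a = 1.2698 m/s².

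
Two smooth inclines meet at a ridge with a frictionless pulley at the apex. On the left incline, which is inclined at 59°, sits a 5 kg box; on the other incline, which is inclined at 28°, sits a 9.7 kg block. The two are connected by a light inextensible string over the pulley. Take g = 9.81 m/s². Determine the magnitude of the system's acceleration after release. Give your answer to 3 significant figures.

0.179 m/s²

Resolve each weight along its own incline: the 5 kg mass has component 5 × 9.81 × sin 59° = 42.044 N down its slope, and the 9.7 kg mass has 9.7 × 9.81 × sin 28° = 44.674 N down its slope.
The 9.7 kg side's 44.674 N exceeds the other side's 42.044 N, so that mass slides down and the 5 kg mass slides up. Taking that direction as positive, Newton's second law for the whole system gives 44.674 − 42.044 = (5 + 9.7) a, so a = 2.630 / 14.7 = 0.1789 m/s².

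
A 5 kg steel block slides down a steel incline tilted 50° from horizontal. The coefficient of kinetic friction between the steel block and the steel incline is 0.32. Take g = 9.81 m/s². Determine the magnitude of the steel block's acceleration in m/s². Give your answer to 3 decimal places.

5.497 m/s²

Resolving the weight along the incline: the component pulling the steel block down the slope is mg sin 50° = 5 × 9.81 × 0.7660 = 37.572 N, and the normal force is N = mg cos 50° = 5 × 9.81 × 0.6428 = 31.529 N.
Kinetic friction acts up the slope with magnitude f = μN = 0.32 × 31.529 = 10.089 N.
Net force along the incline is 37.572 − 10.089 = 27.483 N, so a = 27.483 / 5 = 5.4966 m/s².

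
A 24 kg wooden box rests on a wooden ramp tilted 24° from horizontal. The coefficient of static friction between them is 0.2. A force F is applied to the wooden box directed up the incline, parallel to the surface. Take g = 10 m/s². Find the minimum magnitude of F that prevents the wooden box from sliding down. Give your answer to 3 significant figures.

The normal force is N = mg cos 24° = 219.251 N. With F at its minimum the wooden box is on the verge of sliding down, so static friction is at its maximum μ_s N = 0.2 × 219.251 = 43.850 N and acts up the slope.
Equilibrium along the incline: F + μ_s N = mg sin 24°, so F = 97.617 − 43.850 = 53.767 N.

53.8 N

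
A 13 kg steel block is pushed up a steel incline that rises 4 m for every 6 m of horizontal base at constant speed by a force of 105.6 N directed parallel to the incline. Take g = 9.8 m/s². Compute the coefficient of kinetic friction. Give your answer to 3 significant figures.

0.330

At constant speed ΣF = 0 along the incline. The applied 105.6 N acts up the slope; the weight component mg sin 33.69° = 70.669 N and kinetic friction μN both act down the slope.
So 105.6 = 70.669 + μ × 106.003, giving μ = (105.6 − 70.669) / 106.003 = 0.3295.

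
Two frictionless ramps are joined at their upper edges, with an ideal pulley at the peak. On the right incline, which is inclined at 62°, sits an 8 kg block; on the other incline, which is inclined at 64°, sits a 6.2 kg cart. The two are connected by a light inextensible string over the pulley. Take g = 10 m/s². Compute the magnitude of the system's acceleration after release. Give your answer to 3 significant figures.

Resolve each weight along its own incline: the 8 kg mass has component 8 × 10 × sin 62° = 70.636 N down its slope, and the 6.2 kg mass has 6.2 × 10 × sin 64° = 55.725 N down its slope.
The 8 kg side's 70.636 N exceeds the other side's 55.725 N, so that mass slides down and the 6.2 kg mass slides up. Taking that direction as positive, Newton's second law for the whole system gives 70.636 − 55.725 = (8 + 6.2) a, so a = 14.911 / 14.2 = 1.0501 m/s².

1.05 m/s²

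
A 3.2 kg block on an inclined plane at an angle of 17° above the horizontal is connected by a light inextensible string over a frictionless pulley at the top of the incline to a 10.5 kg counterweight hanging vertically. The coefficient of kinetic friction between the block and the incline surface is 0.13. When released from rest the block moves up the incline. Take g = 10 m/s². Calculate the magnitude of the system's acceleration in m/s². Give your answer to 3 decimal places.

6.691 m/s²

For the block on the incline: the weight component along the slope is m₁g sin 17° = 3.2 × 10 × 0.2924 = 9.357 N and the normal force is N = m₁g cos 17° = 30.602 N.
Kinetic friction opposes the block's motion up the incline: f = μN = 0.13 × 30.602 = 3.978 N acting down the slope.
Newton's second law for the block (up-slope positive): T − 9.357 − 3.978 = 3.2 a. For the hanging counterweight (downward positive): 10.5 × 10 − T = 10.5 a.
Adding the two equations eliminates T: 91.665 = 13.7 a, so a = 6.6909 m/s².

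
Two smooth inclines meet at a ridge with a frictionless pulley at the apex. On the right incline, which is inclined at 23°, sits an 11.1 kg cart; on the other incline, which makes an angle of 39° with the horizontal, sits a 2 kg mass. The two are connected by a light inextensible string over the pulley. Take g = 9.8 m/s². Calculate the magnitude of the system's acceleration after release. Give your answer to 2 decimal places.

2.30 m/s²

Resolve each weight along its own incline: the 11.1 kg mass has component 11.1 × 9.8 × sin 23° = 42.504 N down its slope, and the 2 kg mass has 2 × 9.8 × sin 39° = 12.335 N down its slope.
The 11.1 kg side's 42.504 N exceeds the other side's 12.335 N, so that mass slides down and the 2 kg mass slides up. Taking that direction as positive, Newton's second law for the whole system gives 42.504 − 12.335 = (11.1 + 2) a, so a = 30.169 / 13.1 = 2.3030 m/s².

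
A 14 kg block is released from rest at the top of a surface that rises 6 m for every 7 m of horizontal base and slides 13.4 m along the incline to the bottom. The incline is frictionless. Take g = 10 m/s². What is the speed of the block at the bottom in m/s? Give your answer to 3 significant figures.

13.2 m/s

The weight component along the incline is mg sin 40.60° = 91.111 N and the normal force is N = mg cos 40.60° = 106.296 N.
With no friction, a = g sin 40.60° = 6.5079 m/s².
Starting from rest over a distance of 13.4 m, v² = 2aL = 2 × 6.5079 × 13.4 = 174.4117, so v = 13.2065 m/s.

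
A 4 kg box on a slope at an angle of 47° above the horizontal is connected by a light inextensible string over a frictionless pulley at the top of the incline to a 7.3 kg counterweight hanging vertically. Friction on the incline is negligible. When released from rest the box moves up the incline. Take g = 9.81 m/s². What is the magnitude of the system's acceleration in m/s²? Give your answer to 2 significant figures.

For the box on the incline: the weight component along the slope is m₁g sin 47° = 4 × 9.81 × 0.7314 = 28.700 N and the normal force is N = m₁g cos 47° = 26.762 N.
Newton's second law for the box (up-slope positive): T − 28.700 = 4 a. For the hanging counterweight (downward positive): 7.3 × 9.81 − T = 7.3 a.
Adding the two equations eliminates T: 42.913 = 11.3 a, so a = 3.7976 m/s².

3.8 m/s²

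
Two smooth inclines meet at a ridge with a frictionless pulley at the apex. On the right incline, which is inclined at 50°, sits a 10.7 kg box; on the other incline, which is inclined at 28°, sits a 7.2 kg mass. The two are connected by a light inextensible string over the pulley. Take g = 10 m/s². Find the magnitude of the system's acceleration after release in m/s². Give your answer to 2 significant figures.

2.7 m/s²

Resolve each weight along its own incline: the 10.7 kg mass has component 10.7 × 10 × sin 50° = 81.967 N down its slope, and the 7.2 kg mass has 7.2 × 10 × sin 28° = 33.802 N down its slope.
The 10.7 kg side's 81.967 N exceeds the other side's 33.802 N, so that mass slides down and the 7.2 kg mass slides up. Taking that direction as positive, Newton's second law for the whole system gives 81.967 − 33.802 = (10.7 + 7.2) a, so a = 48.165 / 17.9 = 2.6908 m/s².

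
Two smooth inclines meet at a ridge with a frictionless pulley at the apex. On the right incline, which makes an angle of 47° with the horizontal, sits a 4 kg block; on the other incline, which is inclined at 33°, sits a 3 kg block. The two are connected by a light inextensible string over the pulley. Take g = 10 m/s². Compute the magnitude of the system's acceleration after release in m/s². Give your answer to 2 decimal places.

1.84 m/s²

Resolve each weight along its own incline: the 4 kg mass has component 4 × 10 × sin 47° = 29.254 N down its slope, and the 3 kg mass has 3 × 10 × sin 33° = 16.339 N down its slope.
The 4 kg side's 29.254 N exceeds the other side's 16.339 N, so that mass slides down and the 3 kg mass slides up. Taking that direction as positive, Newton's second law for the whole system gives 29.254 − 16.339 = (4 + 3) a, so a = 12.915 / 7 = 1.8450 m/s².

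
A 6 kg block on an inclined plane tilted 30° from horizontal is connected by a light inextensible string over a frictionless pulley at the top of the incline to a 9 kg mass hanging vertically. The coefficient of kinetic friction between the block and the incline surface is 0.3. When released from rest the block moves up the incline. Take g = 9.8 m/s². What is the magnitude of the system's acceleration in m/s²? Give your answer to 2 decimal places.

For the block on the incline: the weight component along the slope is m₁g sin 30° = 6 × 9.8 × 0.5000 = 29.400 N and the normal force is N = m₁g cos 30° = 50.922 N.
Kinetic friction opposes the block's motion up the incline: f = μN = 0.3 × 50.922 = 15.277 N acting down the slope.
Newton's second law for the block (up-slope positive): T − 29.400 − 15.277 = 6 a. For the hanging mass (downward positive): 9 × 9.8 − T = 9 a.
Adding the two equations eliminates T: 43.523 = 15 a, so a = 2.9015 m/s².

2.90 m/s²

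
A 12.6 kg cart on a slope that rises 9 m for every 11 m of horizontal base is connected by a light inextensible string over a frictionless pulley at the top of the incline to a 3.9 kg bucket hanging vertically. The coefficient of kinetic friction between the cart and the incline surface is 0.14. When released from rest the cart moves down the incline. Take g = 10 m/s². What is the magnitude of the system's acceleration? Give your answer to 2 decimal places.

For the cart on the incline: the weight component along the slope is m₁g sin 39.29° = 12.6 × 10 × 0.6332 = 79.783 N and the normal force is N = m₁g cos 39.29° = 97.519 N.
Kinetic friction opposes the cart's motion down the incline: f = μN = 0.14 × 97.519 = 13.653 N acting up the slope.
Newton's second law for the cart (down-slope positive): 79.783 − 13.653 − T = 12.6 a. For the hanging bucket (upward positive): T − 3.9 × 10 = 3.9 a.
Adding the two equations eliminates T: 27.130 = 16.5 a, so a = 1.6442 m/s².

1.64 m/s²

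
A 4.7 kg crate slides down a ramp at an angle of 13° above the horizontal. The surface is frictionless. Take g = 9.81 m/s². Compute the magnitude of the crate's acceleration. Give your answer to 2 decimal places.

2.21 m/s²

Resolving the weight along the incline: the component pulling the crate down the slope is mg sin 13° = 4.7 × 9.81 × 0.2250 = 10.374 N, and the normal force is N = mg cos 13° = 4.7 × 9.81 × 0.9744 = 44.927 N.
With no friction the net force along the incline is 10.374 N, so a = g sin 13° = 10.374 / 4.7 = 2.2072 m/s².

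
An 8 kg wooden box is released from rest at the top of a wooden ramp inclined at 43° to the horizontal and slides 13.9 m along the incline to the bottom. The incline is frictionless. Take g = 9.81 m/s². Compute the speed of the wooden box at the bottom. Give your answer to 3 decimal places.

The weight component along the incline is mg sin 43° = 53.523 N and the normal force is N = mg cos 43° = 57.397 N.
With no friction, a = g sin 43° = 6.6904 m/s².
Starting from rest over a distance of 13.9 m, v² = 2aL = 2 × 6.6904 × 13.9 = 185.9931, so v = 13.6379 m/s.

13.638 m/s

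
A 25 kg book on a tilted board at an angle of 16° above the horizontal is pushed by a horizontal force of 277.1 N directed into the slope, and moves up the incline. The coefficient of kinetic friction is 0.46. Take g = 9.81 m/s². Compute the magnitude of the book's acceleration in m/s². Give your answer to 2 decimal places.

The horizontal push has components F cos 16° = 277.1 × 0.9613 = 266.376 N up the incline and F sin 16° = 277.1 × 0.2756 = 76.369 N pressing into the surface.
The normal force is therefore N = mg cos 16° + F sin 16° = 235.759 + 76.369 = 312.128 N, and kinetic friction down the slope is μN = 0.46 × 312.128 = 143.579 N.
Along the incline: F cos 16° − mg sin 16° − μN = ma, so 266.376 − 67.591 − 143.579 = 25 a, giving a = 2.2082 m/s².

2.21 m/s²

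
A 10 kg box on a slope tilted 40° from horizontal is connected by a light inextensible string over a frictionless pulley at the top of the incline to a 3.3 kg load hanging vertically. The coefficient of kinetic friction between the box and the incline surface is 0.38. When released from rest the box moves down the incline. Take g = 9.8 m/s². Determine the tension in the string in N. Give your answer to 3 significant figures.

For the box on the incline: the weight component along the slope is m₁g sin 40° = 10 × 9.8 × 0.6428 = 62.994 N and the normal force is N = m₁g cos 40° = 75.072 N.
Kinetic friction opposes the box's motion down the incline: f = μN = 0.38 × 75.072 = 28.527 N acting up the slope.
Newton's second law for the box (down-slope positive): 62.994 − 28.527 − T = 10 a. For the hanging load (upward positive): T − 3.3 × 9.8 = 3.3 a.
Adding the two equations eliminates T: 2.127 = 13.3 a, so a = 0.1599 m/s².
Then from the hanging load's equation, T = 3.3 × (9.8 + 0.1599) = 32.868 N.

32.9 N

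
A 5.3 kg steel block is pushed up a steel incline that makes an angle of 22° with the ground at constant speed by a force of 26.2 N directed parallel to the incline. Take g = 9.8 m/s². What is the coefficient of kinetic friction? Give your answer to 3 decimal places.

0.140

At constant speed ΣF = 0 along the incline. The applied 26.2 N acts up the slope; the weight component mg sin 22° = 19.457 N and kinetic friction μN both act down the slope.
So 26.2 = 19.457 + μ × 48.158, giving μ = (26.2 − 19.457) / 48.158 = 0.1400.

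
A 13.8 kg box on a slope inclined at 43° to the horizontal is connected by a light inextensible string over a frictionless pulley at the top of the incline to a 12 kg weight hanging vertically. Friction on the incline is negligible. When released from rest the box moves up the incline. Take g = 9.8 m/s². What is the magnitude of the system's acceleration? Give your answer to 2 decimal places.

For the box on the incline: the weight component along the slope is m₁g sin 43° = 13.8 × 9.8 × 0.6820 = 92.234 N and the normal force is N = m₁g cos 43° = 98.908 N.
Newton's second law for the box (up-slope positive): T − 92.234 = 13.8 a. For the hanging weight (downward positive): 12 × 9.8 − T = 12 a.
Adding the two equations eliminates T: 25.366 = 25.8 a, so a = 0.9832 m/s².

0.98 m/s²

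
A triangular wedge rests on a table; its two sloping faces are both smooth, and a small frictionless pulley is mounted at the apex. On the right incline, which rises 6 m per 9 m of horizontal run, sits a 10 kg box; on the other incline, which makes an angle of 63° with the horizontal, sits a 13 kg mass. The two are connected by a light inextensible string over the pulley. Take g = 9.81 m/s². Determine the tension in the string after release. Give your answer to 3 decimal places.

Resolve each weight along its own incline: the 10 kg mass has component 10 × 9.81 × sin 33.69° = 54.416 N down its slope, and the 13 kg mass has 13 × 9.81 × sin 63° = 113.630 N down its slope.
The 13 kg side's 113.630 N exceeds the other side's 54.416 N, so that mass slides down and the 10 kg mass slides up. Taking that direction as positive, Newton's second law for the whole system gives 113.630 − 54.416 = (10 + 13) a, so a = 59.214 / 23 = 2.5745 m/s².
For the 10 kg mass (up-slope positive): T − 54.416 = 10 × 2.5745, so T = 80.161 N.

80.161 N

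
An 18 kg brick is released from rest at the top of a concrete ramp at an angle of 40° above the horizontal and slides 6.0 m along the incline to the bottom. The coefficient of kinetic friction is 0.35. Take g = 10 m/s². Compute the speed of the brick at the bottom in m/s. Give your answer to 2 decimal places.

6.71 m/s

The weight component along the incline is mg sin 40° = 115.702 N and the normal force is N = mg cos 40° = 137.888 N.
Friction up the slope is f = μN = 0.35 × 137.888 = 48.261 N, so the net downslope force is 115.702 − 48.261 = 67.441 N and a = 67.441 / 18 = 3.7467 m/s².
Starting from rest over a distance of 6.0 m, v² = 2aL = 2 × 3.7467 × 6.0 = 44.9604, so v = 6.7053 m/s.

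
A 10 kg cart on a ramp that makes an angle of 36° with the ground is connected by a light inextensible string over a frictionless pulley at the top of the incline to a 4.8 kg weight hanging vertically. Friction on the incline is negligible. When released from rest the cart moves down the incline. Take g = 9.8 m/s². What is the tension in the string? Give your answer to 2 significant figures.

50 N

For the cart on the incline: the weight component along the slope is m₁g sin 36° = 10 × 9.8 × 0.5878 = 57.604 N and the normal force is N = m₁g cos 36° = 79.284 N.
Newton's second law for the cart (down-slope positive): 57.604 − T = 10 a. For the hanging weight (upward positive): T − 4.8 × 9.8 = 4.8 a.
Adding the two equations eliminates T: 10.564 = 14.8 a, so a = 0.7138 m/s².
Then from the hanging weight's equation, T = 4.8 × (9.8 + 0.7138) = 50.466 N.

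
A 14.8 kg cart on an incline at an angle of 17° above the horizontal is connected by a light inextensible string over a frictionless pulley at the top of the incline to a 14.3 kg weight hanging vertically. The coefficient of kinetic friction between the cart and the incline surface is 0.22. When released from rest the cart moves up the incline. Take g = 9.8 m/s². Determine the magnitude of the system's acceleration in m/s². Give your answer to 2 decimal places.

For the cart on the incline: the weight component along the slope is m₁g sin 17° = 14.8 × 9.8 × 0.2924 = 42.410 N and the normal force is N = m₁g cos 17° = 138.702 N.
Kinetic friction opposes the cart's motion up the incline: f = μN = 0.22 × 138.702 = 30.514 N acting down the slope.
Newton's second law for the cart (up-slope positive): T − 42.410 − 30.514 = 14.8 a. For the hanging weight (downward positive): 14.3 × 9.8 − T = 14.3 a.
Adding the two equations eliminates T: 67.216 = 29.1 a, so a = 2.3098 m/s².

2.31 m/s²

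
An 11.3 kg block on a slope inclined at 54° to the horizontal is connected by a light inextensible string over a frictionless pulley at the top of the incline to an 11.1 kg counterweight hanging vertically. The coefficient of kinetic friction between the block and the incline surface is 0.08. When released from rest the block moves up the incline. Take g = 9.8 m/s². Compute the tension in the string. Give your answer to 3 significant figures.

102 N

For the block on the incline: the weight component along the slope is m₁g sin 54° = 11.3 × 9.8 × 0.8090 = 89.589 N and the normal force is N = m₁g cos 54° = 65.091 N.
Kinetic friction opposes the block's motion up the incline: f = μN = 0.08 × 65.091 = 5.207 N acting down the slope.
Newton's second law for the block (up-slope positive): T − 89.589 − 5.207 = 11.3 a. For the hanging counterweight (downward positive): 11.1 × 9.8 − T = 11.1 a.
Adding the two equations eliminates T: 13.984 = 22.4 a, so a = 0.6243 m/s².
Then from the hanging counterweight's equation, T = 11.1 × (9.8 − 0.6243) = 101.850 N.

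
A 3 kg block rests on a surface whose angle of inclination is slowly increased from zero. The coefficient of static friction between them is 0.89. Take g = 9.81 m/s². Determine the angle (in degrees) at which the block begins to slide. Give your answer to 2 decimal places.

At the threshold of sliding, static friction is at its maximum μ_s N and exactly balances the weight component along the incline: mg sin θ = μ_s mg cos θ.
Hence tan θ = μ_s = 0.89, so θ = arctan(0.89) = 41.6691°.

41.67°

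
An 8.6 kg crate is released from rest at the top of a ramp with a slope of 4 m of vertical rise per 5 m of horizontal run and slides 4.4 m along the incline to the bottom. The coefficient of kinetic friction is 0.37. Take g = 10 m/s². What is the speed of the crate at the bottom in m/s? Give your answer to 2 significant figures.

5.4 m/s

The weight component along the incline is mg sin 38.66° = 53.724 N and the normal force is N = mg cos 38.66° = 67.155 N.
Friction up the slope is f = μN = 0.37 × 67.155 = 24.847 N, so the net downslope force is 53.724 − 24.847 = 28.877 N and a = 28.877 / 8.6 = 3.3578 m/s².
Starting from rest over a distance of 4.4 m, v² = 2aL = 2 × 3.3578 × 4.4 = 29.5486, so v = 5.4359 m/s.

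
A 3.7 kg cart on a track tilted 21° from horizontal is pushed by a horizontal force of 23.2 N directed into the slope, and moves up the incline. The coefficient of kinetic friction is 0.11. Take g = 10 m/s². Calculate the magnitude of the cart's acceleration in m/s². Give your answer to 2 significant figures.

1.00 m/s²

The horizontal push has components F cos 21° = 23.2 × 0.9336 = 21.660 N up the incline and F sin 21° = 23.2 × 0.3584 = 8.315 N pressing into the surface.
The normal force is therefore N = mg cos 21° + F sin 21° = 34.543 + 8.315 = 42.858 N, and kinetic friction down the slope is μN = 0.11 × 42.858 = 4.714 N.
Along the incline: F cos 21° − mg sin 21° − μN = ma, so 21.660 − 13.261 − 4.714 = 3.7 a, giving a = 0.9959 m/s².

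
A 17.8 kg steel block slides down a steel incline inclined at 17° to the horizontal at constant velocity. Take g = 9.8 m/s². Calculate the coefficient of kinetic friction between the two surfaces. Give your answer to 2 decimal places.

At constant velocity the net force along the incline is zero: mg sin 17° = μ mg cos 17°.
So μ = tan 17° = 0.2924 / 0.9563 = 0.3058.

0.31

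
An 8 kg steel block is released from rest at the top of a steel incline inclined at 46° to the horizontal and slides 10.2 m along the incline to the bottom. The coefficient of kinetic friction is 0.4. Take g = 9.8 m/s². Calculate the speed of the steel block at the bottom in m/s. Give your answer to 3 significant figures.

9.39 m/s

The weight component along the incline is mg sin 46° = 56.396 N and the normal force is N = mg cos 46° = 54.461 N.
Friction up the slope is f = μN = 0.4 × 54.461 = 21.784 N, so the net downslope force is 56.396 − 21.784 = 34.612 N and a = 34.612 / 8 = 4.3265 m/s².
Starting from rest over a distance of 10.2 m, v² = 2aL = 2 × 4.3265 × 10.2 = 88.2606, so v = 9.3947 m/s.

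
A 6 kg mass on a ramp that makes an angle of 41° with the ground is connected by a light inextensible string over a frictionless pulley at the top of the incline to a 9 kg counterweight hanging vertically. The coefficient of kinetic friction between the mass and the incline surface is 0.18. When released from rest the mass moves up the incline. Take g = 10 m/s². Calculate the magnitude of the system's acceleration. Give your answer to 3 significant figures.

2.83 m/s²

For the mass on the incline: the weight component along the slope is m₁g sin 41° = 6 × 10 × 0.6561 = 39.366 N and the normal force is N = m₁g cos 41° = 45.283 N.
Kinetic friction opposes the mass's motion up the incline: f = μN = 0.18 × 45.283 = 8.151 N acting down the slope.
Newton's second law for the mass (up-slope positive): T − 39.366 − 8.151 = 6 a. For the hanging counterweight (downward positive): 9 × 10 − T = 9 a.
Adding the two equations eliminates T: 42.483 = 15 a, so a = 2.8322 m/s².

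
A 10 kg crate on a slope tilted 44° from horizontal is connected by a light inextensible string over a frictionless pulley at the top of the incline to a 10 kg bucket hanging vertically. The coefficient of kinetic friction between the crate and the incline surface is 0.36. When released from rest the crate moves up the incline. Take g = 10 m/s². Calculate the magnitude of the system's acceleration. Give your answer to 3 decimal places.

0.232 m/s²

For the crate on the incline: the weight component along the slope is m₁g sin 44° = 10 × 10 × 0.6947 = 69.470 N and the normal force is N = m₁g cos 44° = 71.934 N.
Kinetic friction opposes the crate's motion up the incline: f = μN = 0.36 × 71.934 = 25.896 N acting down the slope.
Newton's second law for the crate (up-slope positive): T − 69.470 − 25.896 = 10 a. For the hanging bucket (downward positive): 10 × 10 − T = 10 a.
Adding the two equations eliminates T: 4.634 = 20 a, so a = 0.2317 m/s².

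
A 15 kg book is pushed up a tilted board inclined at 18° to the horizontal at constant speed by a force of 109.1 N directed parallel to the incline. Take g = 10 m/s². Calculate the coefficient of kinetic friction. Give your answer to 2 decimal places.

At constant speed ΣF = 0 along the incline. The applied 109.1 N acts up the slope; the weight component mg sin 18° = 46.353 N and kinetic friction μN both act down the slope.
So 109.1 = 46.353 + μ × 142.658, giving μ = (109.1 − 46.353) / 142.658 = 0.4398.

0.44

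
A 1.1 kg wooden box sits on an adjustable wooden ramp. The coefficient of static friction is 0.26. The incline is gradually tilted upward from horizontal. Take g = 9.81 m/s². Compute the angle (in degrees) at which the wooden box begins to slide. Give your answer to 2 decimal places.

14.57°

At the threshold of sliding, static friction is at its maximum μ_s N and exactly balances the weight component along the incline: mg sin θ = μ_s mg cos θ.
Hence tan θ = μ_s = 0.26, so θ = arctan(0.26) = 14.5742°.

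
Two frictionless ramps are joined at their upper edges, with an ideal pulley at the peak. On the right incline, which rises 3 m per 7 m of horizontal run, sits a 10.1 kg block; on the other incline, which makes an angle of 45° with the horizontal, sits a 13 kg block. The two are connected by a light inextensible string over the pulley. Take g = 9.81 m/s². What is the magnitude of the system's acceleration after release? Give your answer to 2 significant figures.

2.2 m/s²

Resolve each weight along its own incline: the 10.1 kg mass has component 10.1 × 9.81 × sin 23.20° = 39.030 N down its slope, and the 13 kg mass has 13 × 9.81 × sin 45° = 90.177 N down its slope.
The 13 kg side's 90.177 N exceeds the other side's 39.030 N, so that mass slides down and the 10.1 kg mass slides up. Taking that direction as positive, Newton's second law for the whole system gives 90.177 − 39.030 = (10.1 + 13) a, so a = 51.147 / 23.1 = 2.2142 m/s².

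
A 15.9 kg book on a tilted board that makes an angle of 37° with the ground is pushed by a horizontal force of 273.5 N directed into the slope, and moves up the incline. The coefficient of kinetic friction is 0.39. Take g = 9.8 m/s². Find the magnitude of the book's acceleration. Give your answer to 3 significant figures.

The horizontal push has components F cos 37° = 273.5 × 0.7986 = 218.417 N up the incline and F sin 37° = 273.5 × 0.6018 = 164.592 N pressing into the surface.
The normal force is therefore N = mg cos 37° + F sin 37° = 124.438 + 164.592 = 289.030 N, and kinetic friction down the slope is μN = 0.39 × 289.030 = 112.722 N.
Along the incline: F cos 37° − mg sin 37° − μN = ma, so 218.417 − 93.772 − 112.722 = 15.9 a, giving a = 0.7499 m/s².

0.750 m/s²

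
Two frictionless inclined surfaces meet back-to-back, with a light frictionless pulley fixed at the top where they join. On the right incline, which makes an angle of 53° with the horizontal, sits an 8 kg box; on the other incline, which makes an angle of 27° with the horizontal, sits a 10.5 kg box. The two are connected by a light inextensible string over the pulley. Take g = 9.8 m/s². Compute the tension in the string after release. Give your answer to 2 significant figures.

Resolve each weight along its own incline: the 8 kg mass has component 8 × 9.8 × sin 53° = 62.613 N down its slope, and the 10.5 kg mass has 10.5 × 9.8 × sin 27° = 46.716 N down its slope.
The 8 kg side's 62.613 N exceeds the other side's 46.716 N, so that mass slides down and the 10.5 kg mass slides up. Taking that direction as positive, Newton's second law for the whole system gives 62.613 − 46.716 = (8 + 10.5) a, so a = 15.897 / 18.5 = 0.8593 m/s².
For the 10.5 kg mass (up-slope positive): T − 46.716 = 10.5 × 0.8593, so T = 55.739 N.

56 N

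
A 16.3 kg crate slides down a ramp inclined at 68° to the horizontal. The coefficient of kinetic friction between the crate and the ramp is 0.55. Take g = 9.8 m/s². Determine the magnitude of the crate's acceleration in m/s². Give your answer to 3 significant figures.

7.07 m/s²

Resolving the weight along the incline: the component pulling the crate down the slope is mg sin 68° = 16.3 × 9.8 × 0.9272 = 148.111 N, and the normal force is N = mg cos 68° = 16.3 × 9.8 × 0.3746 = 59.839 N.
Kinetic friction acts up the slope with magnitude f = μN = 0.55 × 59.839 = 32.911 N.
Net force along the incline is 148.111 − 32.911 = 115.200 N, so a = 115.200 / 16.3 = 7.0675 m/s².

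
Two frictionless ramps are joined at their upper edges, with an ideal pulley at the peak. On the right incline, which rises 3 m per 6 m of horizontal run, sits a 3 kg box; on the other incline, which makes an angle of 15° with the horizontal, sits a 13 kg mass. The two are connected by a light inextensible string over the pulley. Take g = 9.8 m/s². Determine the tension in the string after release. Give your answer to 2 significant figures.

Resolve each weight along its own incline: the 3 kg mass has component 3 × 9.8 × sin 26.57° = 13.148 N down its slope, and the 13 kg mass has 13 × 9.8 × sin 15° = 32.974 N down its slope.
The 13 kg side's 32.974 N exceeds the other side's 13.148 N, so that mass slides down and the 3 kg mass slides up. Taking that direction as positive, Newton's second law for the whole system gives 32.974 − 13.148 = (3 + 13) a, so a = 19.826 / 16 = 1.2391 m/s².
For the 3 kg mass (up-slope positive): T − 13.148 = 3 × 1.2391, so T = 16.865 N.

17 N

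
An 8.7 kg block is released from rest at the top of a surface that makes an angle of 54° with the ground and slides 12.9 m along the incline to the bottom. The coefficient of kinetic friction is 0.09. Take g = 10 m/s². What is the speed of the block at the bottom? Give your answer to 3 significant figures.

The weight component along the incline is mg sin 54° = 70.384 N and the normal force is N = mg cos 54° = 51.137 N.
Friction up the slope is f = μN = 0.09 × 51.137 = 4.602 N, so the net downslope force is 70.384 − 4.602 = 65.782 N and a = 65.782 / 8.7 = 7.5611 m/s².
Starting from rest over a distance of 12.9 m, v² = 2aL = 2 × 7.5611 × 12.9 = 195.0764, so v = 13.9670 m/s.

14.0 m/s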